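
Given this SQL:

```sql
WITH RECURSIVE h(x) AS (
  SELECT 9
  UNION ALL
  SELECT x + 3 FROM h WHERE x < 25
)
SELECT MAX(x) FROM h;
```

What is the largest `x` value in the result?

27

Base: x=9.
Iteration 1: 9 < 25 holds -> x = 9 + 3 = 12.
Iteration 2: 12 < 25 holds -> x = 12 + 3 = 15.
Iteration 3: 15 < 25 holds -> x = 15 + 3 = 18.
Iteration 4: 18 < 25 holds -> x = 18 + 3 = 21.
Iteration 5: 21 < 25 holds -> x = 21 + 3 = 24.
Iteration 6: 24 < 25 holds -> x = 24 + 3 = 27.
Iteration 7: 27 < 25 fails; recursion stops.
x values: 9, 12, 15, 18, 21, 24, 27; the maximum is 27.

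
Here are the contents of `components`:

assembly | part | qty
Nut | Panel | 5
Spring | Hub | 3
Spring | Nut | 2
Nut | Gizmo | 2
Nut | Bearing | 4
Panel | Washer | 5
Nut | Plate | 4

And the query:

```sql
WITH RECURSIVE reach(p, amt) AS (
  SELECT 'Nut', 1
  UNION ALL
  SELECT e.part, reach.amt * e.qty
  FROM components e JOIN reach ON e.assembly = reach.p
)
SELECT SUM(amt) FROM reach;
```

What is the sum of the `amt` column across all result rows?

41

Base: (Nut, amt=1).
Iteration 1: components of {Nut} -> Bearing = 1*4 = 4, Gizmo = 1*2 = 2, Panel = 1*5 = 5, Plate = 1*4 = 4.
Iteration 2: components of {Bearing,Gizmo,Panel,Plate} -> Washer = 5*5 = 25.
Iteration 3: no further components; recursion stops.
SUM(amt) = 1 + 2 + 5 + 4 + 4 + 25 = 41.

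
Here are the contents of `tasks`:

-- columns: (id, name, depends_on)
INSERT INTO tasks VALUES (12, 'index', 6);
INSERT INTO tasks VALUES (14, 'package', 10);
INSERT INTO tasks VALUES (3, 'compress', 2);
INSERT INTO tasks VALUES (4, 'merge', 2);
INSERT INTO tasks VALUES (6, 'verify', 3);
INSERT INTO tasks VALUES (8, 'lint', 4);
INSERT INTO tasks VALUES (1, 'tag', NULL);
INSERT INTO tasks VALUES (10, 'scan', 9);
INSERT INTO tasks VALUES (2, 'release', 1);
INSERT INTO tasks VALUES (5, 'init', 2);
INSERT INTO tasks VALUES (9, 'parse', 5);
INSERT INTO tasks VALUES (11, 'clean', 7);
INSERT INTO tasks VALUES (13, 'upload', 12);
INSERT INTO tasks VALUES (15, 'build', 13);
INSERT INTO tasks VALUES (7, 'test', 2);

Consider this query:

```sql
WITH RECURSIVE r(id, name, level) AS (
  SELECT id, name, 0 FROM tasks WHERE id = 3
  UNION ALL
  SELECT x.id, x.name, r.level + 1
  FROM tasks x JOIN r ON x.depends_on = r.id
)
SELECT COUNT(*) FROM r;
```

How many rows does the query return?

5

Base: id=3 (compress) at level 0.
Iteration 1: rows with depends_on in {3} -> verify (id 6, level 1).
Iteration 2: rows with depends_on in {6} -> index (id 12, level 2).
Iteration 3: rows with depends_on in {12} -> upload (id 13, level 3).
Iteration 4: rows with depends_on in {13} -> build (id 15, level 4).
Iteration 5: no rows with depends_on in {15}; recursion stops.
Total rows emitted: 5.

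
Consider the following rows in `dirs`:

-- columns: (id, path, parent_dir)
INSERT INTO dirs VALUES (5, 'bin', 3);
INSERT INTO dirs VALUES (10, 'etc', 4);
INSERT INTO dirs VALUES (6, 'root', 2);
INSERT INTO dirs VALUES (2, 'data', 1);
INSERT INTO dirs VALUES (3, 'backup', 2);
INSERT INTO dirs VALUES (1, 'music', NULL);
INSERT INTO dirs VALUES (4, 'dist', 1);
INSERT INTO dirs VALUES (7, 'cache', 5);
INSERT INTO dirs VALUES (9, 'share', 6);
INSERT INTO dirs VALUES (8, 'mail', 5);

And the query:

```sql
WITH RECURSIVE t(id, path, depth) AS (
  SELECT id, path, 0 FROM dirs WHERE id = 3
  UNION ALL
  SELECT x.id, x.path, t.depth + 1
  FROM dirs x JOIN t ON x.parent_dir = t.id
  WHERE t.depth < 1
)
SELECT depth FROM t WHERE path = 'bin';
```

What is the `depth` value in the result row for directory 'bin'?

1

Base: id=3 (backup) at depth 0.
Iteration 1: rows with parent_dir in {3} -> bin (id 5, depth 1).
Iteration 2: depth < 1 fails for all current rows; recursion stops.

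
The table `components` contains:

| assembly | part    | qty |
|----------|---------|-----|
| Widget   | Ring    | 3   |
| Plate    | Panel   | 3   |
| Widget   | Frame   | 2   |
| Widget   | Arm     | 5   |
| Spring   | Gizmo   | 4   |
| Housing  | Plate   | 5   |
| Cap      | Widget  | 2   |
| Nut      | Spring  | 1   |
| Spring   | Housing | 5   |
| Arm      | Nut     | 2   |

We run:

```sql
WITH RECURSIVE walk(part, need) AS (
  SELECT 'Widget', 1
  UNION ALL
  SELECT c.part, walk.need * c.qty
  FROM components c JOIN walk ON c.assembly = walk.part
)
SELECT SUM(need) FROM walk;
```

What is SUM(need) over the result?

Base: (Widget, need=1).
Iteration 1: components of {Widget} -> Arm = 1*5 = 5, Frame = 1*2 = 2, Ring = 1*3 = 3.
Iteration 2: components of {Arm,Frame,Ring} -> Nut = 5*2 = 10.
Iteration 3: components of {Nut} -> Spring = 10*1 = 10.
Iteration 4: components of {Spring} -> Gizmo = 10*4 = 40, Housing = 10*5 = 50.
Iteration 5: components of {Gizmo,Housing} -> Plate = 50*5 = 250.
Iteration 6: components of {Plate} -> Panel = 250*3 = 750.
Iteration 7: no further components; recursion stops.
SUM(need) = 1 + 5 + 3 + 2 + 10 + 10 + 40 + 50 + 250 + 750 = 1121.

1121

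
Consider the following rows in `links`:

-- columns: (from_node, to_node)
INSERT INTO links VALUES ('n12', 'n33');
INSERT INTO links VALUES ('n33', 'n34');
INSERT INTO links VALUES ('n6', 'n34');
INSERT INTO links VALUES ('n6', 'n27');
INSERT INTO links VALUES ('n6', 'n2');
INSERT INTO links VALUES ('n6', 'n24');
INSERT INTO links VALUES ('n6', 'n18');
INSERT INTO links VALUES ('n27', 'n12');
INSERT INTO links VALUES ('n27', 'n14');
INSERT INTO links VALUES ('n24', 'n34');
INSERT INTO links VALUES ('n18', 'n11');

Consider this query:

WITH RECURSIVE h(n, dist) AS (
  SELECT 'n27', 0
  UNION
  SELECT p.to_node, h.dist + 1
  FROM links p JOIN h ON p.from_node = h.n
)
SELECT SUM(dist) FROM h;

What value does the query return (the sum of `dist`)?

Base: (n27, dist=0).
Iteration 1: edges from {n27} -> (n12, dist=1), (n14, dist=1).
Iteration 2: edges from {n12,n14} -> (n33, dist=2).
Iteration 3: edges from {n33} -> (n34, dist=3).
Iteration 4: no outgoing edges from {n34}; recursion stops.
SUM(dist) = 0 + 1 + 1 + 2 + 3 = 7.

7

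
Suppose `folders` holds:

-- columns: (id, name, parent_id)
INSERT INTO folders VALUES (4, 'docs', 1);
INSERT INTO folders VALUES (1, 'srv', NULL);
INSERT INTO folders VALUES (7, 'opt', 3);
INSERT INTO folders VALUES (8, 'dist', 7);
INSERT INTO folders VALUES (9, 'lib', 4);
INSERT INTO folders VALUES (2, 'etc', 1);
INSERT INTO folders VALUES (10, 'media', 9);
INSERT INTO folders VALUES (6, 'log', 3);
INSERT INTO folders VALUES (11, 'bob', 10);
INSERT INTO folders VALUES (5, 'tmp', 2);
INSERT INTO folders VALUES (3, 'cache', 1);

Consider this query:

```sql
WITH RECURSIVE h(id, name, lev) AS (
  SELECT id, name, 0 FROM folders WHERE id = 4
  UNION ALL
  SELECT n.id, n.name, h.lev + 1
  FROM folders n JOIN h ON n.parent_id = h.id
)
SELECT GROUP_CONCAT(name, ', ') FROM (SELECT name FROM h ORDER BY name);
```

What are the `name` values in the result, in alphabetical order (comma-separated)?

bob, docs, lib, media

Base: id=4 (docs) at lev 0.
Iteration 1: rows with parent_id in {4} -> lib (id 9, lev 1).
Iteration 2: rows with parent_id in {9} -> media (id 10, lev 2).
Iteration 3: rows with parent_id in {10} -> bob (id 11, lev 3).
Iteration 4: no rows with parent_id in {11}; recursion stops.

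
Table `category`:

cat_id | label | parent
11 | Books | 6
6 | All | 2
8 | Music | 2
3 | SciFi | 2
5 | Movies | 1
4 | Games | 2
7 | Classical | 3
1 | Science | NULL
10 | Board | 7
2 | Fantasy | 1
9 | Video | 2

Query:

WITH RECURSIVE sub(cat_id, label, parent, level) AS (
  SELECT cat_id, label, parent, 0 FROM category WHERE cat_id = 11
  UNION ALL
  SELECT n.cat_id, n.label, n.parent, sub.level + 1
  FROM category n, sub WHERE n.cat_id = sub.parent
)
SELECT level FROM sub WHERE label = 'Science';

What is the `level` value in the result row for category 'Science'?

3

Base: cat_id=11 (Books), parent=6, level 0.
Iteration 1: join on cat_id=6 -> All (id 6, parent=2, level 1).
Iteration 2: join on cat_id=2 -> Fantasy (id 2, parent=1, level 2).
Iteration 3: join on cat_id=1 -> Science (id 1, parent=NULL, level 3).
Iteration 4: parent is NULL; no match; recursion stops.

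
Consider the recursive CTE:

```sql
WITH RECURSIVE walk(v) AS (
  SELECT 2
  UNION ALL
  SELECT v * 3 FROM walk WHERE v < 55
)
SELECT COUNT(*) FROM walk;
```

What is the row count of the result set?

Base: v=2.
Iteration 1: 2 < 55 holds -> v = 2 * 3 = 6.
Iteration 2: 6 < 55 holds -> v = 6 * 3 = 18.
Iteration 3: 18 < 55 holds -> v = 18 * 3 = 54.
Iteration 4: 54 < 55 holds -> v = 54 * 3 = 162.
Iteration 5: 162 < 55 fails; recursion stops.
Total rows emitted: 5.

5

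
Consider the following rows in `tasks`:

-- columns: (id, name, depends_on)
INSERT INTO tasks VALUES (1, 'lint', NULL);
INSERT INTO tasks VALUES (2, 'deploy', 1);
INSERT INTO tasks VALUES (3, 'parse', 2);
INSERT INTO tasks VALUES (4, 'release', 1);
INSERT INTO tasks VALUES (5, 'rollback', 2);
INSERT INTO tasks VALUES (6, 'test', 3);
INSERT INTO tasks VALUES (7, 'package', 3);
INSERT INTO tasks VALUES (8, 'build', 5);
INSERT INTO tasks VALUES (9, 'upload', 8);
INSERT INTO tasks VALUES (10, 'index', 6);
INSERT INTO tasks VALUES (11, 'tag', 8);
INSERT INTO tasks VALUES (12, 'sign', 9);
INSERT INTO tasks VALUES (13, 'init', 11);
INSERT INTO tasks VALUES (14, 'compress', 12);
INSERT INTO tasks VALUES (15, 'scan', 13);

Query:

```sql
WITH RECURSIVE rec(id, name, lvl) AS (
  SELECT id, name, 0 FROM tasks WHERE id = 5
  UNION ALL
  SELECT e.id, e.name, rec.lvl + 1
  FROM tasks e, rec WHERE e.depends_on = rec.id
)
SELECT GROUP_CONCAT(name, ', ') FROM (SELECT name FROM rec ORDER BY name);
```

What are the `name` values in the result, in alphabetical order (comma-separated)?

Base: id=5 (rollback) at lvl 0.
Iteration 1: rows with depends_on in {5} -> build (id 8, lvl 1).
Iteration 2: rows with depends_on in {8} -> upload (id 9, lvl 2), tag (id 11, lvl 2).
Iteration 3: rows with depends_on in {9,11} -> sign (id 12, lvl 3), init (id 13, lvl 3).
Iteration 4: rows with depends_on in {12,13} -> compress (id 14, lvl 4), scan (id 15, lvl 4).
Iteration 5: no rows with depends_on in {14,15}; recursion stops.

build, compress, init, rollback, scan, sign, tag, upload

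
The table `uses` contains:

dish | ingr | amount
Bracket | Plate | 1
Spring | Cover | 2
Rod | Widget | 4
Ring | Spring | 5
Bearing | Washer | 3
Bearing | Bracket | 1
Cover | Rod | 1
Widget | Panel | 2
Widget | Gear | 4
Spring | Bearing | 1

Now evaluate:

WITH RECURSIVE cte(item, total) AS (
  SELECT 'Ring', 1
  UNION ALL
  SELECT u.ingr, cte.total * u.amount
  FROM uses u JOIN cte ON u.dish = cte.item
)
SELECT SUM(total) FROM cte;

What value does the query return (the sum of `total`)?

336

Base: (Ring, total=1).
Iteration 1: components of {Ring} -> Spring = 1*5 = 5.
Iteration 2: components of {Spring} -> Bearing = 5*1 = 5, Cover = 5*2 = 10.
Iteration 3: components of {Bearing,Cover} -> Bracket = 5*1 = 5, Rod = 10*1 = 10, Washer = 5*3 = 15.
Iteration 4: components of {Bracket,Rod,Washer} -> Plate = 5*1 = 5, Widget = 10*4 = 40.
Iteration 5: components of {Plate,Widget} -> Gear = 40*4 = 160, Panel = 40*2 = 80.
Iteration 6: no further components; recursion stops.
SUM(total) = 1 + 5 + 5 + 10 + 5 + 15 + 10 + 5 + 40 + 160 + 80 = 336.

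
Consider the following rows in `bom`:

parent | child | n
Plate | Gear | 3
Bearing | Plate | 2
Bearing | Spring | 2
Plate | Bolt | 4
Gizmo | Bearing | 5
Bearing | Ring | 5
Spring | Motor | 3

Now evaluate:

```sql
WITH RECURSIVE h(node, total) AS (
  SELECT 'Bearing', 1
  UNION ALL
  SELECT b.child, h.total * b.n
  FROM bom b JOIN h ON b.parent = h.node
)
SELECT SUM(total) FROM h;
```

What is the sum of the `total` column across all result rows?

Base: (Bearing, total=1).
Iteration 1: components of {Bearing} -> Plate = 1*2 = 2, Ring = 1*5 = 5, Spring = 1*2 = 2.
Iteration 2: components of {Plate,Ring,Spring} -> Bolt = 2*4 = 8, Gear = 2*3 = 6, Motor = 2*3 = 6.
Iteration 3: no further components; recursion stops.
SUM(total) = 1 + 5 + 2 + 2 + 6 + 8 + 6 = 30.

30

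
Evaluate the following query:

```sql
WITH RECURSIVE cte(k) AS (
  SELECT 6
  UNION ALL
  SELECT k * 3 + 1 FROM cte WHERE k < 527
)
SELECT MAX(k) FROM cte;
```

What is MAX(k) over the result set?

Base: k=6.
Iteration 1: 6 < 527 holds -> k = 6 * 3 + 1 = 19.
Iteration 2: 19 < 527 holds -> k = 19 * 3 + 1 = 58.
Iteration 3: 58 < 527 holds -> k = 58 * 3 + 1 = 175.
Iteration 4: 175 < 527 holds -> k = 175 * 3 + 1 = 526.
Iteration 5: 526 < 527 holds -> k = 526 * 3 + 1 = 1579.
Iteration 6: 1579 < 527 fails; recursion stops.
k values: 6, 19, 58, 175, 526, 1579; the maximum is 1579.

1579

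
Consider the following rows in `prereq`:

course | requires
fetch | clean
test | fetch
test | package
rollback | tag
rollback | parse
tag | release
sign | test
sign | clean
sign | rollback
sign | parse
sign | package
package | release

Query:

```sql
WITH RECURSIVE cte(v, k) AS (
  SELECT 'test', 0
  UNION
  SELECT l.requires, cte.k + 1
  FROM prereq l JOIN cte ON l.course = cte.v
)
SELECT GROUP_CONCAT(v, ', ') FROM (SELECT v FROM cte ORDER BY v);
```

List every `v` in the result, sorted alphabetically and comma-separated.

clean, fetch, package, release, test

Base: (test, k=0).
Iteration 1: edges from {test} -> (fetch, k=1), (package, k=1).
Iteration 2: edges from {fetch,package} -> (clean, k=2), (release, k=2).
Iteration 3: no outgoing edges from {clean,release}; recursion stops.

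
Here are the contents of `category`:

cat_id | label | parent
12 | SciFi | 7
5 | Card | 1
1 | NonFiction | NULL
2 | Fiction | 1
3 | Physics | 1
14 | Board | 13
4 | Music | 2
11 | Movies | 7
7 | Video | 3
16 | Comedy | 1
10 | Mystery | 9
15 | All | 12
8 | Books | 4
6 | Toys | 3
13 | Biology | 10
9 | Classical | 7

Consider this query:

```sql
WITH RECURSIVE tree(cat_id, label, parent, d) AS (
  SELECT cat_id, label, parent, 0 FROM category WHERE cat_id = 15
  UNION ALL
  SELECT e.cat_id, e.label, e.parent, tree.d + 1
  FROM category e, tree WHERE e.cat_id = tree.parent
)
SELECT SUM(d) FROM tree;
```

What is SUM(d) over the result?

Base: cat_id=15 (All), parent=12, d 0.
Iteration 1: join on cat_id=12 -> SciFi (id 12, parent=7, d 1).
Iteration 2: join on cat_id=7 -> Video (id 7, parent=3, d 2).
Iteration 3: join on cat_id=3 -> Physics (id 3, parent=1, d 3).
Iteration 4: join on cat_id=1 -> NonFiction (id 1, parent=NULL, d 4).
Iteration 5: parent is NULL; no match; recursion stops.
SUM(d) = 0 + 1 + 2 + 3 + 4 = 10.

10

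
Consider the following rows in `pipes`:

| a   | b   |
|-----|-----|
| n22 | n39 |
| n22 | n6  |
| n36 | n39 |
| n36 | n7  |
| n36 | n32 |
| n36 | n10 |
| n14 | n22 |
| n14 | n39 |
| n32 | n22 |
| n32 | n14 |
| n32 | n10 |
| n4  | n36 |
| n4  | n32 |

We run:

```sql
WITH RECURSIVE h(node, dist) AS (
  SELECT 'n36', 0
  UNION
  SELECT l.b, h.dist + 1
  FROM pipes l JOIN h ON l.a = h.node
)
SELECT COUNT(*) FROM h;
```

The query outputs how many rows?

Base: (n36, dist=0).
Iteration 1: edges from {n36} -> (n10, dist=1), (n32, dist=1), (n39, dist=1), (n7, dist=1).
Iteration 2: edges from {n10,n32,n39,n7} -> (n10, dist=2), (n14, dist=2), (n22, dist=2).
Iteration 3: edges from {n10,n14,n22} -> (n22, dist=3), (n39, dist=3), (n6, dist=3). [UNION drops 1 duplicate row(s)]
Iteration 4: edges from {n22,n39,n6} -> (n39, dist=4), (n6, dist=4).
Iteration 5: no outgoing edges from {n39,n6}; recursion stops.
Total rows emitted: 13.

13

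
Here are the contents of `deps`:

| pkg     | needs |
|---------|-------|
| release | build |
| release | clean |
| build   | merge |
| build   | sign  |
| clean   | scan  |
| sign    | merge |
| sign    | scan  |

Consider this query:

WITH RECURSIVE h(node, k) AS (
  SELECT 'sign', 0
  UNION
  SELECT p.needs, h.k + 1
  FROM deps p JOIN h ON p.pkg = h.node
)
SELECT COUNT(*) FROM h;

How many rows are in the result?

Base: (sign, k=0).
Iteration 1: edges from {sign} -> (merge, k=1), (scan, k=1).
Iteration 2: no outgoing edges from {merge,scan}; recursion stops.
Total rows emitted: 3.

3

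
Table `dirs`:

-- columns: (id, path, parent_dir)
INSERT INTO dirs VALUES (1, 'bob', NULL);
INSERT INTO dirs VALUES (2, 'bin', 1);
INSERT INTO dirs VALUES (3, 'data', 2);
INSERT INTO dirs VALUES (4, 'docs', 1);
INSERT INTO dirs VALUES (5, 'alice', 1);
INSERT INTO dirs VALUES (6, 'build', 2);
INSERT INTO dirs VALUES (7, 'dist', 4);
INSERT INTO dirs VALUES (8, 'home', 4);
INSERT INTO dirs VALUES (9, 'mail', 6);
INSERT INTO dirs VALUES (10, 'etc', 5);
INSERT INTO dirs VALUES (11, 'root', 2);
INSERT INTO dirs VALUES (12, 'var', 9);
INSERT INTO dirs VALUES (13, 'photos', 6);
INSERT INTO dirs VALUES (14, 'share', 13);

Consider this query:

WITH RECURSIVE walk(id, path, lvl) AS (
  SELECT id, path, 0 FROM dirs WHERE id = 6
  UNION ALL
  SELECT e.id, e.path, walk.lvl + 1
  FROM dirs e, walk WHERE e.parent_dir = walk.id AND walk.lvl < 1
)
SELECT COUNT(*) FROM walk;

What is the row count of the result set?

3

Base: id=6 (build) at lvl 0.
Iteration 1: rows with parent_dir in {6} -> mail (id 9, lvl 1), photos (id 13, lvl 1).
Iteration 2: lvl < 1 fails for all current rows; recursion stops.
Total rows emitted: 3.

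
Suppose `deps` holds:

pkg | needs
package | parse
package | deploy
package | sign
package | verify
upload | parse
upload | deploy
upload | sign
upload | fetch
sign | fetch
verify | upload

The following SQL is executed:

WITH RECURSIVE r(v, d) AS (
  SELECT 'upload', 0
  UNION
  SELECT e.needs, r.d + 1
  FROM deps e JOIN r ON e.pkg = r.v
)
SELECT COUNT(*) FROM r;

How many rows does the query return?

Base: (upload, d=0).
Iteration 1: edges from {upload} -> (deploy, d=1), (fetch, d=1), (parse, d=1), (sign, d=1).
Iteration 2: edges from {deploy,fetch,parse,sign} -> (fetch, d=2).
Iteration 3: no outgoing edges from {fetch}; recursion stops.
Total rows emitted: 6.

6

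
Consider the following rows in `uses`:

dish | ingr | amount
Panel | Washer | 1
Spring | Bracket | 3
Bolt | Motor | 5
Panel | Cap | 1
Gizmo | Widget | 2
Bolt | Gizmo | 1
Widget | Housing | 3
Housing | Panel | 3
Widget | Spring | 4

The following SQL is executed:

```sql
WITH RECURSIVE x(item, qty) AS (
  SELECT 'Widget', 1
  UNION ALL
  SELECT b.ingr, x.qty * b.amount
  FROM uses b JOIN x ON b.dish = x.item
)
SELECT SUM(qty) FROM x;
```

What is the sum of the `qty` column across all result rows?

Base: (Widget, qty=1).
Iteration 1: components of {Widget} -> Housing = 1*3 = 3, Spring = 1*4 = 4.
Iteration 2: components of {Housing,Spring} -> Bracket = 4*3 = 12, Panel = 3*3 = 9.
Iteration 3: components of {Bracket,Panel} -> Cap = 9*1 = 9, Washer = 9*1 = 9.
Iteration 4: no further components; recursion stops.
SUM(qty) = 1 + 3 + 4 + 9 + 12 + 9 + 9 = 47.

47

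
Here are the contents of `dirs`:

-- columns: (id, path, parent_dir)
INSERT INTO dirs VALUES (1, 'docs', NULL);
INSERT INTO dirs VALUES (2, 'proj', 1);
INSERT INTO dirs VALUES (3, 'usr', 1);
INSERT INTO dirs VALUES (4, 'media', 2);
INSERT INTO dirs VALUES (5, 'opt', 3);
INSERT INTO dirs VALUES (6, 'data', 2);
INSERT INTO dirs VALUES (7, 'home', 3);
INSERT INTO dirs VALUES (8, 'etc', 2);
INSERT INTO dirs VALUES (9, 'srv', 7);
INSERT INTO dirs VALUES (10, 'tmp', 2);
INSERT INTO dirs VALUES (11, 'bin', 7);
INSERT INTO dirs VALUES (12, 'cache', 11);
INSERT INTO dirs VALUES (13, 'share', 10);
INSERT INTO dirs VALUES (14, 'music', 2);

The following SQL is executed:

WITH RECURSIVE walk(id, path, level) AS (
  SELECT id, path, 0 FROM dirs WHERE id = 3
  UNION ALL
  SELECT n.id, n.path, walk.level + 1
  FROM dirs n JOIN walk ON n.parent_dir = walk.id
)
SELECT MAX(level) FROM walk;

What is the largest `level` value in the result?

Base: id=3 (usr) at level 0.
Iteration 1: rows with parent_dir in {3} -> opt (id 5, level 1), home (id 7, level 1).
Iteration 2: rows with parent_dir in {5,7} -> srv (id 9, level 2), bin (id 11, level 2).
Iteration 3: rows with parent_dir in {9,11} -> cache (id 12, level 3).
Iteration 4: no rows with parent_dir in {12}; recursion stops.
level values: 0, 1, 1, 2, 2, 3; the maximum is 3.

3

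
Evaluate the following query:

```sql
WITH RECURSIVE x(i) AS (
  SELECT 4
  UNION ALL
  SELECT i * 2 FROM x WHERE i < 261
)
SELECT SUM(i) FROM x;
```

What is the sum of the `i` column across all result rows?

1020

Base: i=4.
Iteration 1: 4 < 261 holds -> i = 4 * 2 = 8.
Iteration 2: 8 < 261 holds -> i = 8 * 2 = 16.
Iteration 3: 16 < 261 holds -> i = 16 * 2 = 32.
Iteration 4: 32 < 261 holds -> i = 32 * 2 = 64.
Iteration 5: 64 < 261 holds -> i = 64 * 2 = 128.
Iteration 6: 128 < 261 holds -> i = 128 * 2 = 256.
Iteration 7: 256 < 261 holds -> i = 256 * 2 = 512.
Iteration 8: 512 < 261 fails; recursion stops.
SUM(i) = 4 + 8 + 16 + 32 + 64 + 128 + 256 + 512 = 1020.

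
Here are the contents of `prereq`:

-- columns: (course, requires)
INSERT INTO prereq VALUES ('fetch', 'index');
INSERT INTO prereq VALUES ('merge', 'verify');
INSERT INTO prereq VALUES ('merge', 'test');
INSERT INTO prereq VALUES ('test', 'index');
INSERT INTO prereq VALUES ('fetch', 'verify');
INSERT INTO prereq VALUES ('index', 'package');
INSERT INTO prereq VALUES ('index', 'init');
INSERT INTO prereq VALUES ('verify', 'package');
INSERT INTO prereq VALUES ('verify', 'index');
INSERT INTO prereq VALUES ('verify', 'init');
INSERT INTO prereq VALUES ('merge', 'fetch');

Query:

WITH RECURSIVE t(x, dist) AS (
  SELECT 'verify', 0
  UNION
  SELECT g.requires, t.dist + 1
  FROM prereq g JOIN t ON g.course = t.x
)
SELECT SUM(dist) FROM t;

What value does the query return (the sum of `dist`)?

7

Base: (verify, dist=0).
Iteration 1: edges from {verify} -> (index, dist=1), (init, dist=1), (package, dist=1).
Iteration 2: edges from {index,init,package} -> (init, dist=2), (package, dist=2).
Iteration 3: no outgoing edges from {init,package}; recursion stops.
SUM(dist) = 0 + 1 + 1 + 1 + 2 + 2 = 7.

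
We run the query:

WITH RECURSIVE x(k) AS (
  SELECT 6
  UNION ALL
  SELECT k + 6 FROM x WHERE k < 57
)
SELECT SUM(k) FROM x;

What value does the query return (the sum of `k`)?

330

Base: k=6.
Iteration 1: 6 < 57 holds -> k = 6 + 6 = 12.
Iteration 2: 12 < 57 holds -> k = 12 + 6 = 18.
Iteration 3: 18 < 57 holds -> k = 18 + 6 = 24.
Iteration 4: 24 < 57 holds -> k = 24 + 6 = 30.
Iteration 5: 30 < 57 holds -> k = 30 + 6 = 36.
Iteration 6: 36 < 57 holds -> k = 36 + 6 = 42.
Iteration 7: 42 < 57 holds -> k = 42 + 6 = 48.
Iteration 8: 48 < 57 holds -> k = 48 + 6 = 54.
Iteration 9: 54 < 57 holds -> k = 54 + 6 = 60.
Iteration 10: 60 < 57 fails; recursion stops.
SUM(k) = 6 + 12 + 18 + 24 + 30 + 36 + 42 + 48 + 54 + 60 = 330.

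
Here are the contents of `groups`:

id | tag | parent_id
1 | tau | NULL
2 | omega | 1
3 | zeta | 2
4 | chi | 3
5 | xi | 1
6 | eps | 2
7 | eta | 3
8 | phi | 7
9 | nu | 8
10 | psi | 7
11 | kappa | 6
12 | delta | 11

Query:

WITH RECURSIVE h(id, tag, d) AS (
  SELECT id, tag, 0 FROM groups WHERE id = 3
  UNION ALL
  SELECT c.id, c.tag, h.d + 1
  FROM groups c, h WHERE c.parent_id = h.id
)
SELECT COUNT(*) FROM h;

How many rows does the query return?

Base: id=3 (zeta) at d 0.
Iteration 1: rows with parent_id in {3} -> chi (id 4, d 1), eta (id 7, d 1).
Iteration 2: rows with parent_id in {4,7} -> phi (id 8, d 2), psi (id 10, d 2).
Iteration 3: rows with parent_id in {8,10} -> nu (id 9, d 3).
Iteration 4: no rows with parent_id in {9}; recursion stops.
Total rows emitted: 6.

6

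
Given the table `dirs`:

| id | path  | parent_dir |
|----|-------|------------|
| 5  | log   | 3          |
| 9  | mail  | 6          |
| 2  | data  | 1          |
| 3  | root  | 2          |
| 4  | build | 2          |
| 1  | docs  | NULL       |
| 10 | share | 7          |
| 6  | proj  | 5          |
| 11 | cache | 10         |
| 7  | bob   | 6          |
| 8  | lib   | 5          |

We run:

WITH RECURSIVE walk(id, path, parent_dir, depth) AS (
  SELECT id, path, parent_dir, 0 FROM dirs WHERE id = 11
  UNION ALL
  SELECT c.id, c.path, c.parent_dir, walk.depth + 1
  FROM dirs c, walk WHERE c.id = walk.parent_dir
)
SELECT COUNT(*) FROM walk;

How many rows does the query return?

Base: id=11 (cache), parent_dir=10, depth 0.
Iteration 1: join on id=10 -> share (id 10, parent_dir=7, depth 1).
Iteration 2: join on id=7 -> bob (id 7, parent_dir=6, depth 2).
Iteration 3: join on id=6 -> proj (id 6, parent_dir=5, depth 3).
Iteration 4: join on id=5 -> log (id 5, parent_dir=3, depth 4).
Iteration 5: join on id=3 -> root (id 3, parent_dir=2, depth 5).
Iteration 6: join on id=2 -> data (id 2, parent_dir=1, depth 6).
Iteration 7: join on id=1 -> docs (id 1, parent_dir=NULL, depth 7).
Iteration 8: parent_dir is NULL; no match; recursion stops.
Total rows emitted: 8.

8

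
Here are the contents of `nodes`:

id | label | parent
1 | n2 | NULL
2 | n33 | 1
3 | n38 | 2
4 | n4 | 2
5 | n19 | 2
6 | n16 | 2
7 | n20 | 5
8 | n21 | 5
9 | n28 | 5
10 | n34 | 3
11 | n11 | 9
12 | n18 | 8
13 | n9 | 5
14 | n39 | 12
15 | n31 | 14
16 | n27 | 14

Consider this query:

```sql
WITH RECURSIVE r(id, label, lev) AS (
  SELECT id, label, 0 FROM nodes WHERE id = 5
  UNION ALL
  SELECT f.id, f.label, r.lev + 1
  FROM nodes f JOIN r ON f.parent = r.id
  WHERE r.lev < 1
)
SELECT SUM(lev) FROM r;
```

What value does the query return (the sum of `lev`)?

Base: id=5 (n19) at lev 0.
Iteration 1: rows with parent in {5} -> n20 (id 7, lev 1), n21 (id 8, lev 1), n28 (id 9, lev 1), n9 (id 13, lev 1).
Iteration 2: lev < 1 fails for all current rows; recursion stops.
SUM(lev) = 0 + 1 + 1 + 1 + 1 = 4.

4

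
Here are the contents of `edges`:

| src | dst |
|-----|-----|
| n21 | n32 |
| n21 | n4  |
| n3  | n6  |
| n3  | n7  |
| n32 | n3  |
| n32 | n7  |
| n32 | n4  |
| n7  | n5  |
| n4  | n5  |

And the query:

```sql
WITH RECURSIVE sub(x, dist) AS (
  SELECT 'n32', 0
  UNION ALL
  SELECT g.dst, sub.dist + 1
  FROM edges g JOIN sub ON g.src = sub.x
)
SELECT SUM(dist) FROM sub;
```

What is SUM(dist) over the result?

Base: (n32, dist=0).
Iteration 1: edges from {n32} -> (n3, dist=1), (n4, dist=1), (n7, dist=1).
Iteration 2: edges from {n3,n4,n7} -> (n5, dist=2) x2, (n6, dist=2), (n7, dist=2). [UNION ALL keeps all 4 new rows, including repeats]
Iteration 3: edges from {n5,n6,n7} -> (n5, dist=3).
Iteration 4: no outgoing edges from {n5}; recursion stops.
SUM(dist) = 0 + 1 + 1 + 1 + 2 + 2 + 2 + 2 + 3 = 14.

14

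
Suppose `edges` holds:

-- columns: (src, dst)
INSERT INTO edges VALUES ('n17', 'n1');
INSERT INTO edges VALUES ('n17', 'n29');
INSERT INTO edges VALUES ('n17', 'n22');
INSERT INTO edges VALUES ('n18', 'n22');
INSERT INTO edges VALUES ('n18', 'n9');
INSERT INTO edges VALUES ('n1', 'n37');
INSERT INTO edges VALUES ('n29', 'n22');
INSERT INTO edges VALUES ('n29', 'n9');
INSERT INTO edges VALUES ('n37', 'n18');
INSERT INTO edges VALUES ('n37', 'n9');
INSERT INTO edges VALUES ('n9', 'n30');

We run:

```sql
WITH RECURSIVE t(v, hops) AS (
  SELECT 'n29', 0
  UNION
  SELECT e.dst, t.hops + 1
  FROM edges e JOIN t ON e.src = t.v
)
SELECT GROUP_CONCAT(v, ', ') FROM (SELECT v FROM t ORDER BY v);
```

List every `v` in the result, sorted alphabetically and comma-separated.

n22, n29, n30, n9

Base: (n29, hops=0).
Iteration 1: edges from {n29} -> (n22, hops=1), (n9, hops=1).
Iteration 2: edges from {n22,n9} -> (n30, hops=2).
Iteration 3: no outgoing edges from {n30}; recursion stops.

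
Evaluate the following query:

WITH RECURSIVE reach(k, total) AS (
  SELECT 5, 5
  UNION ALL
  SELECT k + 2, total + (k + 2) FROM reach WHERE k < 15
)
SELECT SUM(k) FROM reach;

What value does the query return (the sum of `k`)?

Base: k=5, total=5.
Iteration 1: 5 < 15 holds -> k = 5 + 2 = 7, total = 5 + 7 = 12.
Iteration 2: 7 < 15 holds -> k = 7 + 2 = 9, total = 12 + 9 = 21.
Iteration 3: 9 < 15 holds -> k = 9 + 2 = 11, total = 21 + 11 = 32.
Iteration 4: 11 < 15 holds -> k = 11 + 2 = 13, total = 32 + 13 = 45.
Iteration 5: 13 < 15 holds -> k = 13 + 2 = 15, total = 45 + 15 = 60.
Iteration 6: 15 < 15 fails; recursion stops.
SUM(k) = 5 + 7 + 9 + 11 + 13 + 15 = 60.

60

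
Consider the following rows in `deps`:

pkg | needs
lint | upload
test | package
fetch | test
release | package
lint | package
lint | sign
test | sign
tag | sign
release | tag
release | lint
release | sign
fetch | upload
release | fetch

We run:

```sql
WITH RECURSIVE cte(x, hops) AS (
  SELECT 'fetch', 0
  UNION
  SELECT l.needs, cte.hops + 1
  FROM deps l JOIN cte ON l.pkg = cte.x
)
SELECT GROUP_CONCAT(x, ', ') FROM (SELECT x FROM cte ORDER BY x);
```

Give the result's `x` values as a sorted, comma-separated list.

Base: (fetch, hops=0).
Iteration 1: edges from {fetch} -> (test, hops=1), (upload, hops=1).
Iteration 2: edges from {test,upload} -> (package, hops=2), (sign, hops=2).
Iteration 3: no outgoing edges from {package,sign}; recursion stops.

fetch, package, sign, test, upload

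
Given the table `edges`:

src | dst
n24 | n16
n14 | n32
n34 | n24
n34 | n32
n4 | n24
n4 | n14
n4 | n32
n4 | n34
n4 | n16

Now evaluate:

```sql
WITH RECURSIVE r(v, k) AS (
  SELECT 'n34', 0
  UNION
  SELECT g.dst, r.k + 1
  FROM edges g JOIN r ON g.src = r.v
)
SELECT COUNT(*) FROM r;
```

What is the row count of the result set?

4

Base: (n34, k=0).
Iteration 1: edges from {n34} -> (n24, k=1), (n32, k=1).
Iteration 2: edges from {n24,n32} -> (n16, k=2).
Iteration 3: no outgoing edges from {n16}; recursion stops.
Total rows emitted: 4.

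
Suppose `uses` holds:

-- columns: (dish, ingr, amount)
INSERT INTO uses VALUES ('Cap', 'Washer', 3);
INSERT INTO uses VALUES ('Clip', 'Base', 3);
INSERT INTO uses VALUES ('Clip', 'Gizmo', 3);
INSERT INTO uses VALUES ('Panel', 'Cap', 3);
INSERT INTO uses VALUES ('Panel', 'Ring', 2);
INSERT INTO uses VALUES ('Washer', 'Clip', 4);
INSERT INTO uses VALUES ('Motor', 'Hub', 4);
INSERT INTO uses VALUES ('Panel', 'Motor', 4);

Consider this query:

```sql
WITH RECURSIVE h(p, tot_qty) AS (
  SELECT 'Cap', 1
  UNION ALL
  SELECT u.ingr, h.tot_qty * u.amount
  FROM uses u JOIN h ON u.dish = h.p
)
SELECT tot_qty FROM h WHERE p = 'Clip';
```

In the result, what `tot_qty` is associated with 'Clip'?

Base: (Cap, tot_qty=1).
Iteration 1: components of {Cap} -> Washer = 1*3 = 3.
Iteration 2: components of {Washer} -> Clip = 3*4 = 12.
Iteration 3: components of {Clip} -> Base = 12*3 = 36, Gizmo = 12*3 = 36.
Iteration 4: no further components; recursion stops.

12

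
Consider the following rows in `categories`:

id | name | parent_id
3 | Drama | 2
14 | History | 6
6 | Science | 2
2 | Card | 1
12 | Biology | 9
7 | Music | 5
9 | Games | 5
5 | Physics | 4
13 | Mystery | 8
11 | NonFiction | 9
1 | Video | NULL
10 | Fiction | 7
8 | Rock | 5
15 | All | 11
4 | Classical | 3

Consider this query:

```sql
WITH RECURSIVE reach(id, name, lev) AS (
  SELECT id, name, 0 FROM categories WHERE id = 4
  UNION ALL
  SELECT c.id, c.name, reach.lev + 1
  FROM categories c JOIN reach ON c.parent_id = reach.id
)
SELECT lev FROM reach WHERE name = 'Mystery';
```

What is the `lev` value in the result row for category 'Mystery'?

Base: id=4 (Classical) at lev 0.
Iteration 1: rows with parent_id in {4} -> Physics (id 5, lev 1).
Iteration 2: rows with parent_id in {5} -> Music (id 7, lev 2), Rock (id 8, lev 2), Games (id 9, lev 2).
Iteration 3: rows with parent_id in {7,8,9} -> Fiction (id 10, lev 3), NonFiction (id 11, lev 3), Biology (id 12, lev 3), Mystery (id 13, lev 3).
Iteration 4: rows with parent_id in {10,11,12,13} -> All (id 15, lev 4).
Iteration 5: no rows with parent_id in {15}; recursion stops.

3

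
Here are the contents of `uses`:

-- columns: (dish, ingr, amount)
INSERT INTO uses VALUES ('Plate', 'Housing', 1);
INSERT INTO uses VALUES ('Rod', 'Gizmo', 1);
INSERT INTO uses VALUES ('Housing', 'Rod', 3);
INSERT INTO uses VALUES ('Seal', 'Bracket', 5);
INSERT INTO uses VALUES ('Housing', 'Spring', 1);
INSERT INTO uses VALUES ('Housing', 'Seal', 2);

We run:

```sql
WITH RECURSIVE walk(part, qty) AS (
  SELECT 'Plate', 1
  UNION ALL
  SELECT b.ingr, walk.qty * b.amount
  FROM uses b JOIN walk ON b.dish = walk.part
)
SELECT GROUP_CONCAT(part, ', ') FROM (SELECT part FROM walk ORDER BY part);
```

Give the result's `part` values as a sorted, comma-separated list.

Base: (Plate, qty=1).
Iteration 1: components of {Plate} -> Housing = 1*1 = 1.
Iteration 2: components of {Housing} -> Rod = 1*3 = 3, Seal = 1*2 = 2, Spring = 1*1 = 1.
Iteration 3: components of {Rod,Seal,Spring} -> Bracket = 2*5 = 10, Gizmo = 3*1 = 3.
Iteration 4: no further components; recursion stops.

Bracket, Gizmo, Housing, Plate, Rod, Seal, Spring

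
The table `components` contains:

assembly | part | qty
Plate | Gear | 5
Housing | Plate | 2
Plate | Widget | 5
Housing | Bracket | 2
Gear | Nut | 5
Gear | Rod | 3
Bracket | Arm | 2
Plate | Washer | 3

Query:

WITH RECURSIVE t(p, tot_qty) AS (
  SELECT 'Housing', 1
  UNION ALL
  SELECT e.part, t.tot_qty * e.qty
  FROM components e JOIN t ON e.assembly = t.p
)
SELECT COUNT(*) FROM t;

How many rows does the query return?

Base: (Housing, tot_qty=1).
Iteration 1: components of {Housing} -> Bracket = 1*2 = 2, Plate = 1*2 = 2.
Iteration 2: components of {Bracket,Plate} -> Arm = 2*2 = 4, Gear = 2*5 = 10, Washer = 2*3 = 6, Widget = 2*5 = 10.
Iteration 3: components of {Arm,Gear,Washer,Widget} -> Nut = 10*5 = 50, Rod = 10*3 = 30.
Iteration 4: no further components; recursion stops.
Total rows emitted: 9.

9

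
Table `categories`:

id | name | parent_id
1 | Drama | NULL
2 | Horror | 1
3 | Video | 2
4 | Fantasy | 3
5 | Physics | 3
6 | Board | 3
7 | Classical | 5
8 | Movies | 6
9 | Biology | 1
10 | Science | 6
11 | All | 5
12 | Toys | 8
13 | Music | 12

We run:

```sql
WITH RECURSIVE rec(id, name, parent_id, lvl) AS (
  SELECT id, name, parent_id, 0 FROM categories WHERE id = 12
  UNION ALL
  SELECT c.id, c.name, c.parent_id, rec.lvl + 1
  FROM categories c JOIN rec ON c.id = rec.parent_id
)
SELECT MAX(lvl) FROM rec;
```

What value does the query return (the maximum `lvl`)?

Base: id=12 (Toys), parent_id=8, lvl 0.
Iteration 1: join on id=8 -> Movies (id 8, parent_id=6, lvl 1).
Iteration 2: join on id=6 -> Board (id 6, parent_id=3, lvl 2).
Iteration 3: join on id=3 -> Video (id 3, parent_id=2, lvl 3).
Iteration 4: join on id=2 -> Horror (id 2, parent_id=1, lvl 4).
Iteration 5: join on id=1 -> Drama (id 1, parent_id=NULL, lvl 5).
Iteration 6: parent_id is NULL; no match; recursion stops.
lvl values: 0, 1, 2, 3, 4, 5; the maximum is 5.

5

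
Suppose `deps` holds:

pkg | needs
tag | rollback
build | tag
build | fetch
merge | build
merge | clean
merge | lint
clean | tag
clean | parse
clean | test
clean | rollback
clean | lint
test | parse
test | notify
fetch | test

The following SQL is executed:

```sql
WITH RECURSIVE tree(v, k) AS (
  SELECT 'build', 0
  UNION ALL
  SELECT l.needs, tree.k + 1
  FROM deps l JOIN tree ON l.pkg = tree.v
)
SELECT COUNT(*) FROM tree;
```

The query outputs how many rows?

Base: (build, k=0).
Iteration 1: edges from {build} -> (fetch, k=1), (tag, k=1).
Iteration 2: edges from {fetch,tag} -> (rollback, k=2), (test, k=2).
Iteration 3: edges from {rollback,test} -> (notify, k=3), (parse, k=3).
Iteration 4: no outgoing edges from {notify,parse}; recursion stops.
Total rows emitted: 7.

7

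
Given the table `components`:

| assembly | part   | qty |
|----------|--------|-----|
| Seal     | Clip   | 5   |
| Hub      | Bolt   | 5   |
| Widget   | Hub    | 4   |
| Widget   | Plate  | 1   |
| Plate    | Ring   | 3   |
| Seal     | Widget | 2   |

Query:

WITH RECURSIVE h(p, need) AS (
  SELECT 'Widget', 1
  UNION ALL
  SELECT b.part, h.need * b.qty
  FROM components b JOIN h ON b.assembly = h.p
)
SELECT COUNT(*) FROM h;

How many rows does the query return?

Base: (Widget, need=1).
Iteration 1: components of {Widget} -> Hub = 1*4 = 4, Plate = 1*1 = 1.
Iteration 2: components of {Hub,Plate} -> Bolt = 4*5 = 20, Ring = 1*3 = 3.
Iteration 3: no further components; recursion stops.
Total rows emitted: 5.

5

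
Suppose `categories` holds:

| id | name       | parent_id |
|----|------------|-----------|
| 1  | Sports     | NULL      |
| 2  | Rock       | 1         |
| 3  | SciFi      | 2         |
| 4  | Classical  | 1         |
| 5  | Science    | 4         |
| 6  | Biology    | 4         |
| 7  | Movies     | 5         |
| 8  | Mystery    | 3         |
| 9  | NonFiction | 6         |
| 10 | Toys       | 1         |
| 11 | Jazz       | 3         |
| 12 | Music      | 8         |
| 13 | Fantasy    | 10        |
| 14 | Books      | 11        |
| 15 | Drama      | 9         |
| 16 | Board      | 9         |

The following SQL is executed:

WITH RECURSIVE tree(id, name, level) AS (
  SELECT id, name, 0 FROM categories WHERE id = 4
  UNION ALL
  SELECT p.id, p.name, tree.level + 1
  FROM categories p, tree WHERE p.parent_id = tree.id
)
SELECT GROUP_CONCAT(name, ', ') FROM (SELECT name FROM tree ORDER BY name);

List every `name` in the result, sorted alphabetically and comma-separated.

Biology, Board, Classical, Drama, Movies, NonFiction, Science

Base: id=4 (Classical) at level 0.
Iteration 1: rows with parent_id in {4} -> Science (id 5, level 1), Biology (id 6, level 1).
Iteration 2: rows with parent_id in {5,6} -> Movies (id 7, level 2), NonFiction (id 9, level 2).
Iteration 3: rows with parent_id in {7,9} -> Drama (id 15, level 3), Board (id 16, level 3).
Iteration 4: no rows with parent_id in {15,16}; recursion stops.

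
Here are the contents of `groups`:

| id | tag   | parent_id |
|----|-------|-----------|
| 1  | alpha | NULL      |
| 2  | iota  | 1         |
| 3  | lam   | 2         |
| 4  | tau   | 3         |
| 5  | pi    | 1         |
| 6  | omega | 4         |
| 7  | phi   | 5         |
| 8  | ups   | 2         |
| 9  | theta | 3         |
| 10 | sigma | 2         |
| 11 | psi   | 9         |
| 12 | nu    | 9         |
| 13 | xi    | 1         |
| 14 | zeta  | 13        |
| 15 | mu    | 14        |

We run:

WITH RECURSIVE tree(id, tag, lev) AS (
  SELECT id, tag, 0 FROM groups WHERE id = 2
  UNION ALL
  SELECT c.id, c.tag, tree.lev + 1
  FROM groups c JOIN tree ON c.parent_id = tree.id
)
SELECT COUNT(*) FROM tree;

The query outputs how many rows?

Base: id=2 (iota) at lev 0.
Iteration 1: rows with parent_id in {2} -> lam (id 3, lev 1), ups (id 8, lev 1), sigma (id 10, lev 1).
Iteration 2: rows with parent_id in {3,8,10} -> tau (id 4, lev 2), theta (id 9, lev 2).
Iteration 3: rows with parent_id in {4,9} -> omega (id 6, lev 3), psi (id 11, lev 3), nu (id 12, lev 3).
Iteration 4: no rows with parent_id in {6,11,12}; recursion stops.
Total rows emitted: 9.

9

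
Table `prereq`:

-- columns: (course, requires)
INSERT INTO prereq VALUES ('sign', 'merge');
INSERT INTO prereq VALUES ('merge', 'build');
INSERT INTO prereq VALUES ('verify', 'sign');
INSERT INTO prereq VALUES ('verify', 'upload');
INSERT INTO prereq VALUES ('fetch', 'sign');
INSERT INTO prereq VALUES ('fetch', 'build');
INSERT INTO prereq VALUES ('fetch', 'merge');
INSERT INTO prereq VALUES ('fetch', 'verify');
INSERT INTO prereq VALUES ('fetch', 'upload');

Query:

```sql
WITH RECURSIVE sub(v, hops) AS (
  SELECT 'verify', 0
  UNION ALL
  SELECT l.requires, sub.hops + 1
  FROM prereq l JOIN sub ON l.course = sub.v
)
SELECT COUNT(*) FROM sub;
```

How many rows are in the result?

5

Base: (verify, hops=0).
Iteration 1: edges from {verify} -> (sign, hops=1), (upload, hops=1).
Iteration 2: edges from {sign,upload} -> (merge, hops=2).
Iteration 3: edges from {merge} -> (build, hops=3).
Iteration 4: no outgoing edges from {build}; recursion stops.
Total rows emitted: 5.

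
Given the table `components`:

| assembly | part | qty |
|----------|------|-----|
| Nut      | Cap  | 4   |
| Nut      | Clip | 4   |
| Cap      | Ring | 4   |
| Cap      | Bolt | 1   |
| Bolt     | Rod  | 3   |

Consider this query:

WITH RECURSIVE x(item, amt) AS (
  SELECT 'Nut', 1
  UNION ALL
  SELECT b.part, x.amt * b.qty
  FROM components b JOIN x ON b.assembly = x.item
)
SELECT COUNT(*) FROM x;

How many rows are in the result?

6

Base: (Nut, amt=1).
Iteration 1: components of {Nut} -> Cap = 1*4 = 4, Clip = 1*4 = 4.
Iteration 2: components of {Cap,Clip} -> Bolt = 4*1 = 4, Ring = 4*4 = 16.
Iteration 3: components of {Bolt,Ring} -> Rod = 4*3 = 12.
Iteration 4: no further components; recursion stops.
Total rows emitted: 6.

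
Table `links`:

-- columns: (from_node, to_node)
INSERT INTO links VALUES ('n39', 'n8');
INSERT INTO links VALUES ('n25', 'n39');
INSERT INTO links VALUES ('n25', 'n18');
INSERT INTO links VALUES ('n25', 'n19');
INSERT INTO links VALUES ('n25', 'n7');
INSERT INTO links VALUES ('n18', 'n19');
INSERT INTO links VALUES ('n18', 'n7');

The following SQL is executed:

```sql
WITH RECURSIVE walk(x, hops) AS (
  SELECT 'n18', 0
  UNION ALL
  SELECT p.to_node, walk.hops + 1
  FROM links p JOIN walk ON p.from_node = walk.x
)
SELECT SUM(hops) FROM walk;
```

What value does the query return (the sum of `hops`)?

Base: (n18, hops=0).
Iteration 1: edges from {n18} -> (n19, hops=1), (n7, hops=1).
Iteration 2: no outgoing edges from {n19,n7}; recursion stops.
SUM(hops) = 0 + 1 + 1 = 2.

2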